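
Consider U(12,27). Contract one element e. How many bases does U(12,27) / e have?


Contracting e from U(12,27) gives U(11,26).
Bases of U(11,26) = C(26,11) = 7726160.

7726160


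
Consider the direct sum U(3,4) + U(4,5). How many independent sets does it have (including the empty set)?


For a direct sum, |I(M1+M2)| = |I(M1)| * |I(M2)|.
|I(U(3,4))| = sum C(4,k) for k=0..3 = 15.
|I(U(4,5))| = sum C(5,k) for k=0..4 = 31.
Total = 15 * 31 = 465.

465


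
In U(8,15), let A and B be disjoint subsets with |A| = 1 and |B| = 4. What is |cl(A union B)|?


|A union B| = 1 + 4 = 5 (disjoint).
In U(8,15), cl(S) = S if |S| < 8, else cl(S) = E.
Since 5 < 8, cl(A union B) = A union B.
|cl(A union B)| = 5.

5


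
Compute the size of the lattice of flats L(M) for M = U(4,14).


Flats of U(4,14): every subset of size < 4 is a flat, plus E itself.
Count = (14 choose 0) + (14 choose 1) + (14 choose 2) + (14 choose 3) + 1
     = 1 + 14 + 91 + 364 + 1
     = 471.

471


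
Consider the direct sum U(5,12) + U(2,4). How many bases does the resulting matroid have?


Bases of a direct sum M1 + M2: |B| = |B(M1)| * |B(M2)|.
|B(U(5,12))| = C(12,5) = 792.
|B(U(2,4))| = C(4,2) = 6.
Total bases = 792 * 6 = 4752.

4752


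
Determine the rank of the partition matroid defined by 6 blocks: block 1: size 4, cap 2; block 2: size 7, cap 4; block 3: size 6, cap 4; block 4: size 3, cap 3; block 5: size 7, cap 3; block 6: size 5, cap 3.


Rank of a partition matroid = sum of min(|Si|, ci) for each block.
= min(4,2) + min(7,4) + min(6,4) + min(3,3) + min(7,3) + min(5,3)
= 2 + 4 + 4 + 3 + 3 + 3
= 19.

19


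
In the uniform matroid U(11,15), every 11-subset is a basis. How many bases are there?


Bases of U(11,15) are all 11-element subsets of the 15-element ground set.
Number of bases = C(15,11).
C(15,11) = 1365.

1365


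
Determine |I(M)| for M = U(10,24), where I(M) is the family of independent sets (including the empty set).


Independent sets of U(10,24) are all subsets of size <= 10.
Count = C(24,0) + C(24,1) + C(24,2) + C(24,3) + C(24,4) + C(24,5) + C(24,6) + C(24,7) + C(24,8) + C(24,9) + C(24,10)
     = 1 + 24 + 276 + 2024 + 10626 + 42504 + 134596 + 346104 + 735471 + 1307504 + 1961256
     = 4540386.

4540386


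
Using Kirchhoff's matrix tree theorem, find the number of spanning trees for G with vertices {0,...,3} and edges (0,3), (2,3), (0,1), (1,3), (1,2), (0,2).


By Kirchhoff's matrix tree theorem, the number of spanning trees equals
the determinant of any cofactor of the Laplacian matrix L.
G has 4 vertices and 6 edges.
Computing the (3 x 3) cofactor determinant gives 16.

16


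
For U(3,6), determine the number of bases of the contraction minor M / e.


Contracting e from U(3,6) gives U(2,5).
Bases of U(2,5) = C(5,2) = 5! / (2! * 3!) = 10.

10


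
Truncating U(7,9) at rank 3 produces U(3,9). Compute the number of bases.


Truncating U(7,9) to rank 3 gives U(3,9).
Bases of U(3,9) are all 3-element subsets of 9 elements.
Number of bases = C(9,3) = 9! / (3! * 6!) = 84.

84


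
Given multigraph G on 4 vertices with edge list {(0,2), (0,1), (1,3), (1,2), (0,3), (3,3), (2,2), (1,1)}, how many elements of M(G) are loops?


In a graphic matroid, a loop is a self-loop edge (u,u) with rank 0.
Examining all 8 edges for self-loops...
Self-loops found: (3,3), (2,2), (1,1)
Number of loops = 3.

3


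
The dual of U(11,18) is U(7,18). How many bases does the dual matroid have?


The dual of U(r,n) is U(n-r, n) = U(7,18).
Bases of U(7,18) are all (7)-element subsets.
|B(M*)| = (18 choose 7) = 31824.

31824


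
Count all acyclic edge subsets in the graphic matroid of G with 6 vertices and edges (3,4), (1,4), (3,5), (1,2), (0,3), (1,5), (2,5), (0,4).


An independent set in a graphic matroid is an acyclic edge subset.
G has 6 vertices and 8 edges.
Enumerate all 2^8 = 256 subsets, checking for acyclicity.
Total independent sets = 180.

180


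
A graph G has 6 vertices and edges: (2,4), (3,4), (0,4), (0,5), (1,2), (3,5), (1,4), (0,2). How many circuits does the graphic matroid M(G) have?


A circuit in a graphic matroid = edge set of a simple cycle.
G has 6 vertices and 8 edges.
Enumerating all minimal edge subsets forming cycles...
Total circuits found: 6.

6


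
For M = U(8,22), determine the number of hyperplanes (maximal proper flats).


Hyperplanes of U(8,22) are flats of rank 7.
In a uniform matroid, these are exactly the (7)-element subsets.
Count = (22 choose 7) = 170544.

170544


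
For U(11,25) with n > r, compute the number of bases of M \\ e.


Deleting e from U(11,25) gives U(11,24) since n > r.
Bases of U(11,24) = C(24,11) = 2496144.

2496144


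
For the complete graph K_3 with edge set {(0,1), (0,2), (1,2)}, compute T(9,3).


T(K_3; x,y) = x^2 + x + y.
T(9,3) = 81 + 9 + 3 = 93.

93


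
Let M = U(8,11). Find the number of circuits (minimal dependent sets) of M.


In U(8,11), circuits are the (9)-element subsets.
Any set of 9 elements is dependent, and removing any one element gives
an independent set of size 8, so it is a minimal dependent set.
Number of circuits = C(11,9) = 11! / (9! * 2!) = 55.

55


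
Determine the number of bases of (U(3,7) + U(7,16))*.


(M1+M2)* = M1* + M2*.
M1* = U(4,7), bases: C(7,4) = 35.
M2* = U(9,16), bases: C(16,9) = 11440.
|B(M*)| = 35 * 11440 = 400400.

400400


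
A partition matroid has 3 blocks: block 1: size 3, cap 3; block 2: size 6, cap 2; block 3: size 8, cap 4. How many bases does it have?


A basis picks exactly ci elements from block i.
Number of bases = product of C(|Si|, ci).
= C(3,3) * C(6,2) * C(8,4)
= 1 * 15 * 70
= 1050.

1050


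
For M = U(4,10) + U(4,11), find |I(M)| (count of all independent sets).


For a direct sum, |I(M1+M2)| = |I(M1)| * |I(M2)|.
|I(U(4,10))| = sum C(10,k) for k=0..4 = 386.
|I(U(4,11))| = sum C(11,k) for k=0..4 = 562.
Total = 386 * 562 = 216932.

216932


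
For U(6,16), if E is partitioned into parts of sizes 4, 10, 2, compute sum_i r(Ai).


r(Ai) = min(|Ai|, 6) for each part.
Sum = min(4,6) + min(10,6) + min(2,6)
    = 4 + 6 + 2
    = 12.

12


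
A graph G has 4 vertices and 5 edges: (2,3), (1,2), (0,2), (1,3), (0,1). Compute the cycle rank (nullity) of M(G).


Cycle rank (nullity) = |E| - r(M) = |E| - (|V| - c).
|E| = 5, |V| = 4, c = 1.
Nullity = 5 - (4 - 1) = 5 - 3 = 2.

2


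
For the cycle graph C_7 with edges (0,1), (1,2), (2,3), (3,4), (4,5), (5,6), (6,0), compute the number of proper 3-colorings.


P(C_7, k) = (k-1)^7 + (-1)^7*(k-1).
P(3) = (2)^7 - 2
= 128 - 2 = 126.

126


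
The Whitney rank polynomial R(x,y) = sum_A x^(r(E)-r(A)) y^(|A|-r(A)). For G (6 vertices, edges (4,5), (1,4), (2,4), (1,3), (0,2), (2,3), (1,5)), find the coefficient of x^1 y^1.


R(x,y) = sum over A in 2^E of x^(r(E)-r(A)) * y^(|A|-r(A)).
G has 6 vertices, 7 edges. r(E) = 5.
Enumerate all 2^7 = 128 subsets.
Count subsets with r(E)-r(A)=1 and |A|-r(A)=1: 10.

10


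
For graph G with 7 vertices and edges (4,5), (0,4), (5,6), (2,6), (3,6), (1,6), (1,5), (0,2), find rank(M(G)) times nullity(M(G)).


r(M) = |V| - c = 7 - 1 = 6.
nullity = |E| - r(M) = 8 - 6 = 2.
Product = 6 * 2 = 12.

12


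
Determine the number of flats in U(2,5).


Flats of U(2,5): every subset of size < 2 is a flat, plus E itself.
Count = C(5,0) + C(5,1) + 1
     = 1 + 5 + 1
     = 7.

7


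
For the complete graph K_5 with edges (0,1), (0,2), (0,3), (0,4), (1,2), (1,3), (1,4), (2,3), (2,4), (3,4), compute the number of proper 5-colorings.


P(K_5, k) = k(k-1)(k-2)...(k-4).
P(5) = (5) * (4) * (3) * (2) * (1) = 120.

120


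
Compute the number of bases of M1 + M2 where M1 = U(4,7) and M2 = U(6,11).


Bases of a direct sum M1 + M2: |B| = |B(M1)| * |B(M2)|.
|B(U(4,7))| = C(7,4) = 35.
|B(U(6,11))| = C(11,6) = 462.
Total bases = 35 * 462 = 16170.

16170


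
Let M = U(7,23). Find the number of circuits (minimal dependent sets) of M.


In U(7,23), circuits are the (8)-element subsets.
Any set of 8 elements is dependent, and removing any one element gives
an independent set of size 7, so it is a minimal dependent set.
Number of circuits = C(23,8) = 23! / (8! * 15!) = 490314.

490314


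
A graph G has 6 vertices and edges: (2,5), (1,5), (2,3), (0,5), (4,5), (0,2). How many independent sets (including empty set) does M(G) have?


An independent set in a graphic matroid is an acyclic edge subset.
G has 6 vertices and 6 edges.
Enumerate all 2^6 = 64 subsets, checking for acyclicity.
Total independent sets = 56.

56


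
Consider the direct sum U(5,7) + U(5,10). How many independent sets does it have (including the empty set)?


For a direct sum, |I(M1+M2)| = |I(M1)| * |I(M2)|.
|I(U(5,7))| = sum C(7,k) for k=0..5 = 120.
|I(U(5,10))| = sum C(10,k) for k=0..5 = 638.
Total = 120 * 638 = 76560.

76560


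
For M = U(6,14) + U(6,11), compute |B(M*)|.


(M1+M2)* = M1* + M2*.
M1* = U(8,14), bases: C(14,8) = 3003.
M2* = U(5,11), bases: C(11,5) = 462.
|B(M*)| = 3003 * 462 = 1387386.

1387386


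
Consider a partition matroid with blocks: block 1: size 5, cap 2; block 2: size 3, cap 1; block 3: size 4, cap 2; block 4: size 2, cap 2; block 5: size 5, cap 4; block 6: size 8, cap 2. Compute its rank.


Rank of a partition matroid = sum of min(|Si|, ci) for each block.
= min(5,2) + min(3,1) + min(4,2) + min(2,2) + min(5,4) + min(8,2)
= 2 + 1 + 2 + 2 + 4 + 2
= 13.

13


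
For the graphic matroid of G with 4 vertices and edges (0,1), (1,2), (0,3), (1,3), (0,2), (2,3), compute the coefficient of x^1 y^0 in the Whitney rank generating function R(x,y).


R(x,y) = sum over A in 2^E of x^(r(E)-r(A)) * y^(|A|-r(A)).
G has 4 vertices, 6 edges. r(E) = 3.
Enumerate all 2^6 = 64 subsets.
Count subsets with r(E)-r(A)=1 and |A|-r(A)=0: 15.

15


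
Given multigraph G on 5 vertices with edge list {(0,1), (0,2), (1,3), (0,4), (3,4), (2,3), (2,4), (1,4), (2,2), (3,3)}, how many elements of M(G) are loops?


In a graphic matroid, a loop is a self-loop edge (u,u) with rank 0.
Examining all 10 edges for self-loops...
Self-loops found: (2,2), (3,3)
Number of loops = 2.

2


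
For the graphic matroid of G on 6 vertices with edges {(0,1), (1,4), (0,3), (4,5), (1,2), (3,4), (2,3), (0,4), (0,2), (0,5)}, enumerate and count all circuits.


A circuit in a graphic matroid = edge set of a simple cycle.
G has 6 vertices and 10 edges.
Enumerating all minimal edge subsets forming cycles...
Total circuits found: 20.

20


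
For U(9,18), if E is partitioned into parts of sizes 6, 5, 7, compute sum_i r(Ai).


r(Ai) = min(|Ai|, 9) for each part.
Sum = min(6,9) + min(5,9) + min(7,9)
    = 6 + 5 + 7
    = 18.

18


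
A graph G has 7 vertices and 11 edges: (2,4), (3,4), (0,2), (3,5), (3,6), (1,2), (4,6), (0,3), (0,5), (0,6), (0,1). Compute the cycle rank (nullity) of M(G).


Cycle rank (nullity) = |E| - r(M) = |E| - (|V| - c).
|E| = 11, |V| = 7, c = 1.
Nullity = 11 - (7 - 1) = 11 - 6 = 5.

5


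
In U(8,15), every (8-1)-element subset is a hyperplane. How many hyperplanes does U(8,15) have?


Hyperplanes of U(8,15) are flats of rank 7.
In a uniform matroid, these are exactly the (7)-element subsets.
Count = C(15,7) = 15! / (7! * 8!) = 6435.

6435


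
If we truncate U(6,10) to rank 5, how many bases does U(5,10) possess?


Truncating U(6,10) to rank 5 gives U(5,10).
Bases of U(5,10) are all 5-element subsets of 10 elements.
Number of bases = C(10,5) = 10! / (5! * 5!) = 252.

252


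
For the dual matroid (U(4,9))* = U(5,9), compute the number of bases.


The dual of U(r,n) is U(n-r, n) = U(5,9).
Bases of U(5,9) are all (5)-element subsets.
|B(M*)| = C(9,5) = 126.

126


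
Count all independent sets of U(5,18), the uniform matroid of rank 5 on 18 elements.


Independent sets of U(5,18) are all subsets of size <= 5.
Count = (18 choose 0) + (18 choose 1) + (18 choose 2) + (18 choose 3) + (18 choose 4) + (18 choose 5)
     = 1 + 18 + 153 + 816 + 3060 + 8568
     = 12616.

12616


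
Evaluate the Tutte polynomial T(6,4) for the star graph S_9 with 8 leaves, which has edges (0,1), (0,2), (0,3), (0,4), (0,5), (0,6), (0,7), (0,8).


A star on 9 vertices is a tree with 8 edges.
T(x,y) = x^(8) for any tree.
T(6,4) = 6^8 = 1679616.

1679616


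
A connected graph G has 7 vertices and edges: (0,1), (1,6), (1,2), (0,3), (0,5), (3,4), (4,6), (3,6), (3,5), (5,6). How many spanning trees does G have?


By Kirchhoff's matrix tree theorem, the number of spanning trees equals
the determinant of any cofactor of the Laplacian matrix L.
G has 7 vertices and 10 edges.
Computing the (6 x 6) cofactor determinant gives 61.

61


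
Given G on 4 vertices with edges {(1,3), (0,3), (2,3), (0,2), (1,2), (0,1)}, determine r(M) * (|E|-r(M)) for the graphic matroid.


r(M) = |V| - c = 4 - 1 = 3.
nullity = |E| - r(M) = 6 - 3 = 3.
Product = 3 * 3 = 9.

9


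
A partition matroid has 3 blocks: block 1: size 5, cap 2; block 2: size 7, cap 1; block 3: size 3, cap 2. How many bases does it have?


A basis picks exactly ci elements from block i.
Number of bases = product of C(|Si|, ci).
= C(5,2) * C(7,1) * C(3,2)
= 10 * 7 * 3
= 210.

210


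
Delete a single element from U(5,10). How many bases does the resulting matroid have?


Deleting e from U(5,10) gives U(5,9) since n > r.
Bases of U(5,9) = C(9,5) = 126.

126


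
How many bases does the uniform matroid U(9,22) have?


Bases of U(9,22) are all 9-element subsets of the 22-element ground set.
Number of bases = C(22,9).
C(22,9) = 497420.

497420


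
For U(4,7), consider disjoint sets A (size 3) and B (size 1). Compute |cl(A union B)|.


|A union B| = 3 + 1 = 4 (disjoint).
In U(4,7), cl(S) = S if |S| < 4, else cl(S) = E.
Since 4 >= 4, cl(A union B) = E.
|cl(A union B)| = 7.

7


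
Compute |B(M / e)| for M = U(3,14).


Contracting e from U(3,14) gives U(2,13).
Bases of U(2,13) = C(13,2) = 13! / (2! * 11!) = 78.

78


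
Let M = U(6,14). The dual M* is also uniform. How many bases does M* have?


The dual of U(r,n) is U(n-r, n) = U(8,14).
Bases of U(8,14) are all (8)-element subsets.
|B(M*)| = C(14,8) = 3003.

3003


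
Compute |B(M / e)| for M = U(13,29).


Contracting e from U(13,29) gives U(12,28).
Bases of U(12,28) = (28 choose 12) = 30421755.

30421755


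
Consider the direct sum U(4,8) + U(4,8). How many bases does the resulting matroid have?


Bases of a direct sum M1 + M2: |B| = |B(M1)| * |B(M2)|.
|B(U(4,8))| = C(8,4) = 70.
|B(U(4,8))| = C(8,4) = 70.
Total bases = 70 * 70 = 4900.

4900


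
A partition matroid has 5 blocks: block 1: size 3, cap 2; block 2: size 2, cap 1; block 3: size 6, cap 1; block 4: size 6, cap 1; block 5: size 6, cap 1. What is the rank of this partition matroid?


Rank of a partition matroid = sum of min(|Si|, ci) for each block.
= min(3,2) + min(2,1) + min(6,1) + min(6,1) + min(6,1)
= 2 + 1 + 1 + 1 + 1
= 6.

6


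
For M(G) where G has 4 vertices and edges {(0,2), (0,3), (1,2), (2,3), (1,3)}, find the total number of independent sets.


An independent set in a graphic matroid is an acyclic edge subset.
G has 4 vertices and 5 edges.
Enumerate all 2^5 = 32 subsets, checking for acyclicity.
Total independent sets = 24.

24


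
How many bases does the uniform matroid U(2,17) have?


Bases of U(2,17) are all 2-element subsets of the 17-element ground set.
Number of bases = C(17,2).
C(17,2) = 17! / (2! * 15!) = 136.

136


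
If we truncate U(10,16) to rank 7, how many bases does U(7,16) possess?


Truncating U(10,16) to rank 7 gives U(7,16).
Bases of U(7,16) are all 7-element subsets of 16 elements.
Number of bases = C(16,7) = 11440.

11440


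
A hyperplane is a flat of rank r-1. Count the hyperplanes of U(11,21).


Hyperplanes of U(11,21) are flats of rank 10.
In a uniform matroid, these are exactly the (10)-element subsets.
Count = (21 choose 10) = 352716.

352716


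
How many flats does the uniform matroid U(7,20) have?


Flats of U(7,20): every subset of size < 7 is a flat, plus E itself.
Count = (20 choose 0) + (20 choose 1) + (20 choose 2) + (20 choose 3) + (20 choose 4) + (20 choose 5) + (20 choose 6) + 1
     = 1 + 20 + 190 + 1140 + 4845 + 15504 + 38760 + 1
     = 60461.

60461


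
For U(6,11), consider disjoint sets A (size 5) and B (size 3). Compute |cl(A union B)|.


|A union B| = 5 + 3 = 8 (disjoint).
In U(6,11), cl(S) = S if |S| < 6, else cl(S) = E.
Since 8 >= 6, cl(A union B) = E.
|cl(A union B)| = 11.

11


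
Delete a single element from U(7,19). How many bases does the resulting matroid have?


Deleting e from U(7,19) gives U(7,18) since n > r.
Bases of U(7,18) = (18 choose 7) = 31824.

31824


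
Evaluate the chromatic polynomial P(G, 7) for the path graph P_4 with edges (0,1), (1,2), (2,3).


P(P_4, k) = k * (k-1)^(3).
P(7) = 7 * 6^3 = 7 * 216 = 1512.

1512


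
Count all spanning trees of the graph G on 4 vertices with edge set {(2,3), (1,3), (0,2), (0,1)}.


By Kirchhoff's matrix tree theorem, the number of spanning trees equals
the determinant of any cofactor of the Laplacian matrix L.
G has 4 vertices and 4 edges.
Computing the (3 x 3) cofactor determinant gives 4.

4


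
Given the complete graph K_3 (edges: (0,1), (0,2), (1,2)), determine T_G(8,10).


T(K_3; x,y) = x^2 + x + y.
T(8,10) = 64 + 8 + 10 = 82.

82


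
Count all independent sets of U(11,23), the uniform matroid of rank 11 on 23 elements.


Independent sets of U(11,23) are all subsets of size <= 11.
Count = C(23,0) + C(23,1) + C(23,2) + C(23,3) + C(23,4) + C(23,5) + C(23,6) + C(23,7) + C(23,8) + C(23,9) + C(23,10) + C(23,11)
     = 1 + 23 + 253 + 1771 + 8855 + 33649 + 100947 + 245157 + 490314 + 817190 + 1144066 + 1352078
     = 4194304.

4194304


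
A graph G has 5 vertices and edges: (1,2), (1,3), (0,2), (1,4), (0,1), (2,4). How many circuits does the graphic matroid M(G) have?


A circuit in a graphic matroid = edge set of a simple cycle.
G has 5 vertices and 6 edges.
Enumerating all minimal edge subsets forming cycles...
Total circuits found: 3.

3


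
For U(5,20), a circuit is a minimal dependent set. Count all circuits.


In U(5,20), circuits are the (6)-element subsets.
Any set of 6 elements is dependent, and removing any one element gives
an independent set of size 5, so it is a minimal dependent set.
Number of circuits = (20 choose 6) = 38760.

38760


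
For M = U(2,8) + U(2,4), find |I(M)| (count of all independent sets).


For a direct sum, |I(M1+M2)| = |I(M1)| * |I(M2)|.
|I(U(2,8))| = sum C(8,k) for k=0..2 = 37.
|I(U(2,4))| = sum C(4,k) for k=0..2 = 11.
Total = 37 * 11 = 407.

407


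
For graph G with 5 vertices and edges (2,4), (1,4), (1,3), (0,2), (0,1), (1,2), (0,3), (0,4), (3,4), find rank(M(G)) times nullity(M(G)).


r(M) = |V| - c = 5 - 1 = 4.
nullity = |E| - r(M) = 9 - 4 = 5.
Product = 4 * 5 = 20.

20


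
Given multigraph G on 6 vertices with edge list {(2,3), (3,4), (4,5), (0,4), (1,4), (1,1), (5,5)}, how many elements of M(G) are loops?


In a graphic matroid, a loop is a self-loop edge (u,u) with rank 0.
Examining all 7 edges for self-loops...
Self-loops found: (1,1), (5,5)
Number of loops = 2.

2


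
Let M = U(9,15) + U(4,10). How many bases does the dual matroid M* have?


(M1+M2)* = M1* + M2*.
M1* = U(6,15), bases: C(15,6) = 5005.
M2* = U(6,10), bases: C(10,6) = 210.
|B(M*)| = 5005 * 210 = 1051050.

1051050


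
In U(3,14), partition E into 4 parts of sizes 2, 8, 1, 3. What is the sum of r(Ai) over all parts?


r(Ai) = min(|Ai|, 3) for each part.
Sum = min(2,3) + min(8,3) + min(1,3) + min(3,3)
    = 2 + 3 + 1 + 3
    = 9.

9


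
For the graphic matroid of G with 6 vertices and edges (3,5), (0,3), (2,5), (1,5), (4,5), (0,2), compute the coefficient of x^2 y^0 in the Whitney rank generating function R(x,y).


R(x,y) = sum over A in 2^E of x^(r(E)-r(A)) * y^(|A|-r(A)).
G has 6 vertices, 6 edges. r(E) = 5.
Enumerate all 2^6 = 64 subsets.
Count subsets with r(E)-r(A)=2 and |A|-r(A)=0: 20.

20


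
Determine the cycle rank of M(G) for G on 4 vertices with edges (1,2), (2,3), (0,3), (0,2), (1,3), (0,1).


Cycle rank (nullity) = |E| - r(M) = |E| - (|V| - c).
|E| = 6, |V| = 4, c = 1.
Nullity = 6 - (4 - 1) = 6 - 3 = 3.

3


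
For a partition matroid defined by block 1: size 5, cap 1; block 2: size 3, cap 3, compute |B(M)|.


A basis picks exactly ci elements from block i.
Number of bases = product of C(|Si|, ci).
= C(5,1) * C(3,3)
= 5 * 1
= 5.

5


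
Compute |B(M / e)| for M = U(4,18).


Contracting e from U(4,18) gives U(3,17).
Bases of U(3,17) = (17 choose 3) = 680.

680


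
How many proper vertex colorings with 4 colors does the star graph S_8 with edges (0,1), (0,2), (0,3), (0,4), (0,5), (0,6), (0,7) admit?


P(tree, k) = k * (k-1)^(7) for any tree on 8 vertices.
P(4) = 4 * 3^7 = 4 * 2187 = 8748.

8748


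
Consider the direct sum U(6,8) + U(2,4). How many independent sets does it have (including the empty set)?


For a direct sum, |I(M1+M2)| = |I(M1)| * |I(M2)|.
|I(U(6,8))| = sum C(8,k) for k=0..6 = 247.
|I(U(2,4))| = sum C(4,k) for k=0..2 = 11.
Total = 247 * 11 = 2717.

2717


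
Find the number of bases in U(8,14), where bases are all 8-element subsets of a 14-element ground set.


Bases of U(8,14) are all 8-element subsets of the 14-element ground set.
Number of bases = C(14,8).
C(14,8) = 3003.

3003


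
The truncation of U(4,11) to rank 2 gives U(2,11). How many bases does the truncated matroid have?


Truncating U(4,11) to rank 2 gives U(2,11).
Bases of U(2,11) are all 2-element subsets of 11 elements.
Number of bases = C(11,2) = (11 * 10) / (1 * 2) = 55.

55


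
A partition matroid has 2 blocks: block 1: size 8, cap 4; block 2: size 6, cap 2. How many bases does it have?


A basis picks exactly ci elements from block i.
Number of bases = product of C(|Si|, ci).
= C(8,4) * C(6,2)
= 70 * 15
= 1050.

1050


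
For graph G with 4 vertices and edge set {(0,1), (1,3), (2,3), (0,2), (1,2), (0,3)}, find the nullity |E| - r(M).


Cycle rank (nullity) = |E| - r(M) = |E| - (|V| - c).
|E| = 6, |V| = 4, c = 1.
Nullity = 6 - (4 - 1) = 6 - 3 = 3.

3


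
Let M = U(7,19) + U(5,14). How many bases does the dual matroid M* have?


(M1+M2)* = M1* + M2*.
M1* = U(12,19), bases: C(19,12) = 50388.
M2* = U(9,14), bases: C(14,9) = 2002.
|B(M*)| = 50388 * 2002 = 100876776.

100876776


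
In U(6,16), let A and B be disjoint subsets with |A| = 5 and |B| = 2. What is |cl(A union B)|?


|A union B| = 5 + 2 = 7 (disjoint).
In U(6,16), cl(S) = S if |S| < 6, else cl(S) = E.
Since 7 >= 6, cl(A union B) = E.
|cl(A union B)| = 16.

16


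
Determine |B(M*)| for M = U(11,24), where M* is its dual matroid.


The dual of U(r,n) is U(n-r, n) = U(13,24).
Bases of U(13,24) are all (13)-element subsets.
|B(M*)| = (24 choose 13) = 2496144.

2496144


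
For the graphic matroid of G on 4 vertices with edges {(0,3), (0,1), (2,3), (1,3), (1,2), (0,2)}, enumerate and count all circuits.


A circuit in a graphic matroid = edge set of a simple cycle.
G has 4 vertices and 6 edges.
Enumerating all minimal edge subsets forming cycles...
Total circuits found: 7.

7


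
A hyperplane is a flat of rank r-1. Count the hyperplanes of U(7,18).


Hyperplanes of U(7,18) are flats of rank 6.
In a uniform matroid, these are exactly the (6)-element subsets.
Count = C(18,6) = 18! / (6! * 12!) = 18564.

18564


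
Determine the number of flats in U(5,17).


Flats of U(5,17): every subset of size < 5 is a flat, plus E itself.
Count = C(17,0) + C(17,1) + C(17,2) + C(17,3) + C(17,4) + 1
     = 1 + 17 + 136 + 680 + 2380 + 1
     = 3215.

3215


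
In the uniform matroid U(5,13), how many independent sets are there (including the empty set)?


Independent sets of U(5,13) are all subsets of size <= 5.
Count = (13 choose 0) + (13 choose 1) + (13 choose 2) + (13 choose 3) + (13 choose 4) + (13 choose 5)
     = 1 + 13 + 78 + 286 + 715 + 1287
     = 2380.

2380


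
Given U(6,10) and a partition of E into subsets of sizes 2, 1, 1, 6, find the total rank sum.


r(Ai) = min(|Ai|, 6) for each part.
Sum = min(2,6) + min(1,6) + min(1,6) + min(6,6)
    = 2 + 1 + 1 + 6
    = 10.

10


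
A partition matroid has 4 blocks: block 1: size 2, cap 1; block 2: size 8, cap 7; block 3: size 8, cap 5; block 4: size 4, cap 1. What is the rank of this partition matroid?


Rank of a partition matroid = sum of min(|Si|, ci) for each block.
= min(2,1) + min(8,7) + min(8,5) + min(4,1)
= 1 + 7 + 5 + 1
= 14.

14


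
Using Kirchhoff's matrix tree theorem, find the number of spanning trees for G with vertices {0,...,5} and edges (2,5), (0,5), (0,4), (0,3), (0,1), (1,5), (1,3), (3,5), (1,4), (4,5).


By Kirchhoff's matrix tree theorem, the number of spanning trees equals
the determinant of any cofactor of the Laplacian matrix L.
G has 6 vertices and 10 edges.
Computing the (5 x 5) cofactor determinant gives 75.

75


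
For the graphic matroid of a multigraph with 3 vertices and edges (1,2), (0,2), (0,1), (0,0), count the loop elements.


In a graphic matroid, a loop is a self-loop edge (u,u) with rank 0.
Examining all 4 edges for self-loops...
Self-loops found: (0,0)
Number of loops = 1.

1


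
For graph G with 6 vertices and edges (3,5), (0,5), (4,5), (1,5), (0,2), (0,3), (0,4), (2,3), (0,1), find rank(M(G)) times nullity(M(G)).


r(M) = |V| - c = 6 - 1 = 5.
nullity = |E| - r(M) = 9 - 5 = 4.
Product = 5 * 4 = 20.

20


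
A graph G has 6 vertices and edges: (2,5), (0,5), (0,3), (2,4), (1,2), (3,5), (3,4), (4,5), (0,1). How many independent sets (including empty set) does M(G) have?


An independent set in a graphic matroid is an acyclic edge subset.
G has 6 vertices and 9 edges.
Enumerate all 2^9 = 512 subsets, checking for acyclicity.
Total independent sets = 298.

298


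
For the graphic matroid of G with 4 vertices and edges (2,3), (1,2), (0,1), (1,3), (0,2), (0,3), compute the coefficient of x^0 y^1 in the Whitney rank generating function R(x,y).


R(x,y) = sum over A in 2^E of x^(r(E)-r(A)) * y^(|A|-r(A)).
G has 4 vertices, 6 edges. r(E) = 3.
Enumerate all 2^6 = 64 subsets.
Count subsets with r(E)-r(A)=0 and |A|-r(A)=1: 15.

15


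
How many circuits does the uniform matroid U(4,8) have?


In U(4,8), circuits are the (5)-element subsets.
Any set of 5 elements is dependent, and removing any one element gives
an independent set of size 4, so it is a minimal dependent set.
Number of circuits = C(8,5) = 56.

56


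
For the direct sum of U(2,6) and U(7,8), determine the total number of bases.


Bases of a direct sum M1 + M2: |B| = |B(M1)| * |B(M2)|.
|B(U(2,6))| = C(6,2) = 15.
|B(U(7,8))| = C(8,7) = 8.
Total bases = 15 * 8 = 120.

120


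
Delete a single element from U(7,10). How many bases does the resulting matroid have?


Deleting e from U(7,10) gives U(7,9) since n > r.
Bases of U(7,9) = (9 choose 7) = 36.

36


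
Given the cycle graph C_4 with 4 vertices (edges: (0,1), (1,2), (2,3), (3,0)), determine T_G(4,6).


T(C_4; x,y) = x + x^2 + ... + x^(3) + y.
T(4,6) = 4^1 + 4^2 + 4^3 + 6
= 4 + 16 + 64 + 6
= 90.

90


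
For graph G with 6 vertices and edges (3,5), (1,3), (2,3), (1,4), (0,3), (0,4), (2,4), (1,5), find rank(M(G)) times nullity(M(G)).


r(M) = |V| - c = 6 - 1 = 5.
nullity = |E| - r(M) = 8 - 5 = 3.
Product = 5 * 3 = 15.

15


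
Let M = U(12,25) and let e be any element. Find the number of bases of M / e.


Contracting e from U(12,25) gives U(11,24).
Bases of U(11,24) = C(24,11) = 2496144.

2496144


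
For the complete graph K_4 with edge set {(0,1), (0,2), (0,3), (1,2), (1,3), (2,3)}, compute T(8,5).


T(K_4; x,y) = x^3 + 3x^2 + 4xy + 2x + y^3 + 3y^2 + 2y.
Substituting x=8, y=5:
= 512 + 192 + 160 + 16 + 125 + 75 + 10
= 1090.

1090


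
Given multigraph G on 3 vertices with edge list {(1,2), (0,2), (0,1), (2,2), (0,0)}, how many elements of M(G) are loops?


In a graphic matroid, a loop is a self-loop edge (u,u) with rank 0.
Examining all 5 edges for self-loops...
Self-loops found: (2,2), (0,0)
Number of loops = 2.

2


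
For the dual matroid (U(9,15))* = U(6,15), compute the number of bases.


The dual of U(r,n) is U(n-r, n) = U(6,15).
Bases of U(6,15) are all (6)-element subsets.
|B(M*)| = C(15,6) = 5005.

5005


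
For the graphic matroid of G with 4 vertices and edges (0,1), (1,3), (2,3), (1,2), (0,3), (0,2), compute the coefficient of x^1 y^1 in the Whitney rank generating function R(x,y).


R(x,y) = sum over A in 2^E of x^(r(E)-r(A)) * y^(|A|-r(A)).
G has 4 vertices, 6 edges. r(E) = 3.
Enumerate all 2^6 = 64 subsets.
Count subsets with r(E)-r(A)=1 and |A|-r(A)=1: 4.

4


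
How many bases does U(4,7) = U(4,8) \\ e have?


Deleting e from U(4,8) gives U(4,7) since n > r.
Bases of U(4,7) = C(7,4) = (7 * 6 * 5 * 4) / (1 * 2 * 3 * 4) = 35.

35


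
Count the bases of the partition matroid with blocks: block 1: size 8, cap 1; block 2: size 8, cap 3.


A basis picks exactly ci elements from block i.
Number of bases = product of C(|Si|, ci).
= C(8,1) * C(8,3)
= 8 * 56
= 448.

448


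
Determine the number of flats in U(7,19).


Flats of U(7,19): every subset of size < 7 is a flat, plus E itself.
Count = (19 choose 0) + (19 choose 1) + (19 choose 2) + (19 choose 3) + (19 choose 4) + (19 choose 5) + (19 choose 6) + 1
     = 1 + 19 + 171 + 969 + 3876 + 11628 + 27132 + 1
     = 43797.

43797


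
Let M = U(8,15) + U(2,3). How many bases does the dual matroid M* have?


(M1+M2)* = M1* + M2*.
M1* = U(7,15), bases: C(15,7) = 6435.
M2* = U(1,3), bases: C(3,1) = 3.
|B(M*)| = 6435 * 3 = 19305.

19305


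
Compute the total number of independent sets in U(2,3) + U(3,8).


For a direct sum, |I(M1+M2)| = |I(M1)| * |I(M2)|.
|I(U(2,3))| = sum C(3,k) for k=0..2 = 7.
|I(U(3,8))| = sum C(8,k) for k=0..3 = 93.
Total = 7 * 93 = 651.

651


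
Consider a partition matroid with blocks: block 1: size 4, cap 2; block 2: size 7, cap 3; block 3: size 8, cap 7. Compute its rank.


Rank of a partition matroid = sum of min(|Si|, ci) for each block.
= min(4,2) + min(7,3) + min(8,7)
= 2 + 3 + 7
= 12.

12


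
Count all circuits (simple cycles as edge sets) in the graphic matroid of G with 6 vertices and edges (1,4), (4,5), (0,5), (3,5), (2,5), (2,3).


A circuit in a graphic matroid = edge set of a simple cycle.
G has 6 vertices and 6 edges.
Enumerating all minimal edge subsets forming cycles...
Total circuits found: 1.

1


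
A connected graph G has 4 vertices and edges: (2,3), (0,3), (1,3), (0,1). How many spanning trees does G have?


By Kirchhoff's matrix tree theorem, the number of spanning trees equals
the determinant of any cofactor of the Laplacian matrix L.
G has 4 vertices and 4 edges.
Computing the (3 x 3) cofactor determinant gives 3.

3


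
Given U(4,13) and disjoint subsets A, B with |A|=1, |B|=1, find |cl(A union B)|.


|A union B| = 1 + 1 = 2 (disjoint).
In U(4,13), cl(S) = S if |S| < 4, else cl(S) = E.
Since 2 < 4, cl(A union B) = A union B.
|cl(A union B)| = 2.

2


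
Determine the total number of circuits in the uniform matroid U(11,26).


In U(11,26), circuits are the (12)-element subsets.
Any set of 12 elements is dependent, and removing any one element gives
an independent set of size 11, so it is a minimal dependent set.
Number of circuits = C(26,12) = 9657700.

9657700


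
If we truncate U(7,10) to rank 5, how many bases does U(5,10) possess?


Truncating U(7,10) to rank 5 gives U(5,10).
Bases of U(5,10) are all 5-element subsets of 10 elements.
Number of bases = C(10,5) = 10! / (5! * 5!) = 252.

252


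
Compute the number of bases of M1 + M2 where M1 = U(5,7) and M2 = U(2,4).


Bases of a direct sum M1 + M2: |B| = |B(M1)| * |B(M2)|.
|B(U(5,7))| = C(7,5) = 21.
|B(U(2,4))| = C(4,2) = 6.
Total bases = 21 * 6 = 126.

126


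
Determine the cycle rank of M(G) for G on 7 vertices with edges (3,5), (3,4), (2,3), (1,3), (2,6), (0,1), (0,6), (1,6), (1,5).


Cycle rank (nullity) = |E| - r(M) = |E| - (|V| - c).
|E| = 9, |V| = 7, c = 1.
Nullity = 9 - (7 - 1) = 9 - 6 = 3.

3


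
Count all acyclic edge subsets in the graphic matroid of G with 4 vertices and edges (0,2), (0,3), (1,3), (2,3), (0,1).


An independent set in a graphic matroid is an acyclic edge subset.
G has 4 vertices and 5 edges.
Enumerate all 2^5 = 32 subsets, checking for acyclicity.
Total independent sets = 24.

24


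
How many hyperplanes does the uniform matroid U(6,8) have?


Hyperplanes of U(6,8) are flats of rank 5.
In a uniform matroid, these are exactly the (5)-element subsets.
Count = C(8,5) = 8! / (5! * 3!) = 56.

56


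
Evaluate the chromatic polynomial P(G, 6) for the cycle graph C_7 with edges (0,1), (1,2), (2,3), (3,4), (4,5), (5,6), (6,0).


P(C_7, k) = (k-1)^7 + (-1)^7*(k-1).
P(6) = (5)^7 - 5
= 78125 - 5 = 78120.

78120


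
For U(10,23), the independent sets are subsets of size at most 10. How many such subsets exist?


Independent sets of U(10,23) are all subsets of size <= 10.
Count = (23 choose 0) + (23 choose 1) + (23 choose 2) + (23 choose 3) + (23 choose 4) + (23 choose 5) + (23 choose 6) + (23 choose 7) + (23 choose 8) + (23 choose 9) + (23 choose 10)
     = 1 + 23 + 253 + 1771 + 8855 + 33649 + 100947 + 245157 + 490314 + 817190 + 1144066
     = 2842226.

2842226


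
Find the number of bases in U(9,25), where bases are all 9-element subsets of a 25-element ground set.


Bases of U(9,25) are all 9-element subsets of the 25-element ground set.
Number of bases = C(25,9).
C(25,9) = 25! / (9! * 16!) = 2042975.

2042975


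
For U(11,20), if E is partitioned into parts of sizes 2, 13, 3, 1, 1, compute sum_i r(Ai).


r(Ai) = min(|Ai|, 11) for each part.
Sum = min(2,11) + min(13,11) + min(3,11) + min(1,11) + min(1,11)
    = 2 + 11 + 3 + 1 + 1
    = 18.

18


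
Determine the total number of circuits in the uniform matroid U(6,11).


In U(6,11), circuits are the (7)-element subsets.
Any set of 7 elements is dependent, and removing any one element gives
an independent set of size 6, so it is a minimal dependent set.
Number of circuits = C(11,7) = 330.

330


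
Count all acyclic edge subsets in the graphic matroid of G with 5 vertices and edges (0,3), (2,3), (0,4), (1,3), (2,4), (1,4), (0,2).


An independent set in a graphic matroid is an acyclic edge subset.
G has 5 vertices and 7 edges.
Enumerate all 2^7 = 128 subsets, checking for acyclicity.
Total independent sets = 86.

86


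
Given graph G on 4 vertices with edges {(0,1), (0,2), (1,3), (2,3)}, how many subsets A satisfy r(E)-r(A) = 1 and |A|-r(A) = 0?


R(x,y) = sum over A in 2^E of x^(r(E)-r(A)) * y^(|A|-r(A)).
G has 4 vertices, 4 edges. r(E) = 3.
Enumerate all 2^4 = 16 subsets.
Count subsets with r(E)-r(A)=1 and |A|-r(A)=0: 6.

6


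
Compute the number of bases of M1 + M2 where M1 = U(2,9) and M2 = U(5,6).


Bases of a direct sum M1 + M2: |B| = |B(M1)| * |B(M2)|.
|B(U(2,9))| = C(9,2) = 36.
|B(U(5,6))| = C(6,5) = 6.
Total bases = 36 * 6 = 216.

216


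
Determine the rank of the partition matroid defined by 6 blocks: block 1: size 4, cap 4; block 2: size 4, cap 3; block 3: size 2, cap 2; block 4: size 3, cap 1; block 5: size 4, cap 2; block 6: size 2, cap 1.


Rank of a partition matroid = sum of min(|Si|, ci) for each block.
= min(4,4) + min(4,3) + min(2,2) + min(3,1) + min(4,2) + min(2,1)
= 4 + 3 + 2 + 1 + 2 + 1
= 13.

13


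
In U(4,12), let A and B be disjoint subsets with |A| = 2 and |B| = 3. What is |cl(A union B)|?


|A union B| = 2 + 3 = 5 (disjoint).
In U(4,12), cl(S) = S if |S| < 4, else cl(S) = E.
Since 5 >= 4, cl(A union B) = E.
|cl(A union B)| = 12.

12


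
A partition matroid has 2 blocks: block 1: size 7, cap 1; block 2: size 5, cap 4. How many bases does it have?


A basis picks exactly ci elements from block i.
Number of bases = product of C(|Si|, ci).
= C(7,1) * C(5,4)
= 7 * 5
= 35.

35


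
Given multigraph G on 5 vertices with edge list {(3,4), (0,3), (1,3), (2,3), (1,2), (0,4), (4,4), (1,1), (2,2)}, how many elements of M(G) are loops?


In a graphic matroid, a loop is a self-loop edge (u,u) with rank 0.
Examining all 9 edges for self-loops...
Self-loops found: (4,4), (1,1), (2,2)
Number of loops = 3.

3


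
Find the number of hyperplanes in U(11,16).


Hyperplanes of U(11,16) are flats of rank 10.
In a uniform matroid, these are exactly the (10)-element subsets.
Count = (16 choose 10) = 8008.

8008


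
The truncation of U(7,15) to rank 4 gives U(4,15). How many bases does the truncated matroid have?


Truncating U(7,15) to rank 4 gives U(4,15).
Bases of U(4,15) are all 4-element subsets of 15 elements.
Number of bases = C(15,4) = 15! / (4! * 11!) = 1365.

1365


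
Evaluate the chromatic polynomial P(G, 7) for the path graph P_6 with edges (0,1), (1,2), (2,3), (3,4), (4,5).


P(P_6, k) = k * (k-1)^(5).
P(7) = 7 * 6^5 = 7 * 7776 = 54432.

54432


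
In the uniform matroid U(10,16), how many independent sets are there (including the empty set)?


Independent sets of U(10,16) are all subsets of size <= 10.
Count = (16 choose 0) + (16 choose 1) + (16 choose 2) + (16 choose 3) + (16 choose 4) + (16 choose 5) + (16 choose 6) + (16 choose 7) + (16 choose 8) + (16 choose 9) + (16 choose 10)
     = 1 + 16 + 120 + 560 + 1820 + 4368 + 8008 + 11440 + 12870 + 11440 + 8008
     = 58651.

58651


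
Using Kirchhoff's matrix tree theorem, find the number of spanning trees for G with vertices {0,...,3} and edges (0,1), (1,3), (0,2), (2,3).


By Kirchhoff's matrix tree theorem, the number of spanning trees equals
the determinant of any cofactor of the Laplacian matrix L.
G has 4 vertices and 4 edges.
Computing the (3 x 3) cofactor determinant gives 4.

4


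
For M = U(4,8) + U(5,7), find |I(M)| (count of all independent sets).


For a direct sum, |I(M1+M2)| = |I(M1)| * |I(M2)|.
|I(U(4,8))| = sum C(8,k) for k=0..4 = 163.
|I(U(5,7))| = sum C(7,k) for k=0..5 = 120.
Total = 163 * 120 = 19560.

19560


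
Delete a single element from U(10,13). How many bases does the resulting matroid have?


Deleting e from U(10,13) gives U(10,12) since n > r.
Bases of U(10,12) = (12 choose 10) = 66.

66


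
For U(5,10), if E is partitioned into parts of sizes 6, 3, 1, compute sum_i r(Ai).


r(Ai) = min(|Ai|, 5) for each part.
Sum = min(6,5) + min(3,5) + min(1,5)
    = 5 + 3 + 1
    = 9.

9


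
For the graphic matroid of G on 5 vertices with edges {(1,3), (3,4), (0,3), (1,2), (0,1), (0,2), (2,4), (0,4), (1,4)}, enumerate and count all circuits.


A circuit in a graphic matroid = edge set of a simple cycle.
G has 5 vertices and 9 edges.
Enumerating all minimal edge subsets forming cycles...
Total circuits found: 22.

22


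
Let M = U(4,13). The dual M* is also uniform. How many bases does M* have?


The dual of U(r,n) is U(n-r, n) = U(9,13).
Bases of U(9,13) are all (9)-element subsets.
|B(M*)| = (13 choose 9) = 715.

715


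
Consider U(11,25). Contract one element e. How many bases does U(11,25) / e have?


Contracting e from U(11,25) gives U(10,24).
Bases of U(10,24) = C(24,10) = 24! / (10! * 14!) = 1961256.

1961256


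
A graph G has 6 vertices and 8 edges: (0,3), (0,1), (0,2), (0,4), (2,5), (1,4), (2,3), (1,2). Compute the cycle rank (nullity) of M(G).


Cycle rank (nullity) = |E| - r(M) = |E| - (|V| - c).
|E| = 8, |V| = 6, c = 1.
Nullity = 8 - (6 - 1) = 8 - 5 = 3.

3


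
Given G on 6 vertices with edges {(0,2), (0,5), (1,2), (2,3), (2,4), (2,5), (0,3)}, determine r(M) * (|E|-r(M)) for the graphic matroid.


r(M) = |V| - c = 6 - 1 = 5.
nullity = |E| - r(M) = 7 - 5 = 2.
Product = 5 * 2 = 10.

10


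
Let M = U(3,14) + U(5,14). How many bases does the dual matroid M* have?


(M1+M2)* = M1* + M2*.
M1* = U(11,14), bases: C(14,11) = 364.
M2* = U(9,14), bases: C(14,9) = 2002.
|B(M*)| = 364 * 2002 = 728728.

728728
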